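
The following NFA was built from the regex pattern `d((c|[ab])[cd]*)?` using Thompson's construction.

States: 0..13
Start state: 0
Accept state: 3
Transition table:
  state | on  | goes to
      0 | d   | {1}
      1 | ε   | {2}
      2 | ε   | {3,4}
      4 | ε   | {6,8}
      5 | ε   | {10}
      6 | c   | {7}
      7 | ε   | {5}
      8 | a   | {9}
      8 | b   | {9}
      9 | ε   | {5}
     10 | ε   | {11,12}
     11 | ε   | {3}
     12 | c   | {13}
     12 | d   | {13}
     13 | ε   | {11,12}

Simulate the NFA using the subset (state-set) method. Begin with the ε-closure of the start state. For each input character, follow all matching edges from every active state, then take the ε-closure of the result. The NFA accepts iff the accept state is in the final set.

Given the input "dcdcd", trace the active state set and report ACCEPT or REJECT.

Answer: ACCEPT

Derivation:
initial (ε-close {0}): {0}
'd' @ 1: {1,2,3,4,6,8}  (accept∈set)
'c' @ 2: {3,5,7,10,11,12}  (accept∈set)
'd' @ 3: {3,11,12,13}  (accept∈set)
'c' @ 4: {3,11,12,13}  (accept∈set)
'd' @ 5: {3,11,12,13}  (accept∈set)
final: {3,11,12,13}; accept 3 in set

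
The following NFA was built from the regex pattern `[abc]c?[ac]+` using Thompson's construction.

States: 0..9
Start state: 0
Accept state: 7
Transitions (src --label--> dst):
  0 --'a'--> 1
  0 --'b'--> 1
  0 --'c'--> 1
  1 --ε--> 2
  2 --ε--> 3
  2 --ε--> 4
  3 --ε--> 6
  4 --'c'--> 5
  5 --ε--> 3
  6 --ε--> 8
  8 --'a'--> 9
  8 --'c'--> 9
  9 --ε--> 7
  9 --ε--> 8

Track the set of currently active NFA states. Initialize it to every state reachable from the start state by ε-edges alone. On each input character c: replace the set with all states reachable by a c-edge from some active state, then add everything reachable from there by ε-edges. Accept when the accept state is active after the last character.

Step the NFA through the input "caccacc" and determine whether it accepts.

start: ε-closure({0}) = {0}
'c' @ 1: {1,2,3,4,6,8}
'a' @ 2: {7,8,9}  (accept∈set)
'c' @ 3: {7,8,9}  (accept∈set)
'c' @ 4: {7,8,9}  (accept∈set)
'a' @ 5: {7,8,9}  (accept∈set)
'c' @ 6: {7,8,9}  (accept∈set)
'c' @ 7: {7,8,9}  (accept∈set)
end set {7,8,9} — state 7 in

Answer: ACCEPT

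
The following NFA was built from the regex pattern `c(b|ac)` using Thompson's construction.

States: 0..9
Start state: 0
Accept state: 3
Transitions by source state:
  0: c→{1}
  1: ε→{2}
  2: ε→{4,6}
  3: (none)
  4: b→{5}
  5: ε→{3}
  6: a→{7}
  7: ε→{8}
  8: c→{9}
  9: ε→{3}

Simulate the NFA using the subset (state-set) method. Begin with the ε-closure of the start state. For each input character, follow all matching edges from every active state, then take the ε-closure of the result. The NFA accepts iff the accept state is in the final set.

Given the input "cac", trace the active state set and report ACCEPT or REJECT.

start: ε-closure({0}) = {0}
'c' @ 1: {1,2,4,6}
'a' @ 2: {7,8}
'c' @ 3: {3,9}  (accept∈set)
end set {3,9} — state 3 in

Answer: ACCEPT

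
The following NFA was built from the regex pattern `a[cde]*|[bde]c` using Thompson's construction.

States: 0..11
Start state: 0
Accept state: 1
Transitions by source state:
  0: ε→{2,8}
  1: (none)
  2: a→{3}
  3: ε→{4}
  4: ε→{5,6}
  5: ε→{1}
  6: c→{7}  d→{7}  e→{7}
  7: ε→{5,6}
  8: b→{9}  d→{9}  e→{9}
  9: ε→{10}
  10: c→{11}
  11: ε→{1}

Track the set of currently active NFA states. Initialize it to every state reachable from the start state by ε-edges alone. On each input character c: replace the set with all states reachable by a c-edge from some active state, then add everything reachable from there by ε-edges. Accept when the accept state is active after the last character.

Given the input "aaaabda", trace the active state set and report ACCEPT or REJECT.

start: ε-closure({0}) = {0,2,8}
'a' @ 1: {1,3,4,5,6}  ✓accept
'a' @ 2: {}  — no active states
rest 'aabda' ignored (set empty)
final: {}; accept 1 not in set

Answer: REJECT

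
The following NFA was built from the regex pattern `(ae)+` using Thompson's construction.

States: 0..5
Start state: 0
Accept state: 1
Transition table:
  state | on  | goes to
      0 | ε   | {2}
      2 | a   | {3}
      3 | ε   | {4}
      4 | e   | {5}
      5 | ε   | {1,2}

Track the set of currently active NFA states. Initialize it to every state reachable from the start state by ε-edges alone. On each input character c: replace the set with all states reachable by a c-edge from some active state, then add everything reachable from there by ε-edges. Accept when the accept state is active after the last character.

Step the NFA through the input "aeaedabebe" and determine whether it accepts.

start: ε-closure({0}) = {0,2}
'a' @ 1: {3,4}
'e' @ 2: {1,2,5}  [accepting]
'a' @ 3: {3,4}
'e' @ 4: {1,2,5}  [accepting]
'd' @ 5: {}  — state set empty
rest 'abebe' ignored (set empty)
after full input: {}  (accept=1 not in)

Answer: REJECT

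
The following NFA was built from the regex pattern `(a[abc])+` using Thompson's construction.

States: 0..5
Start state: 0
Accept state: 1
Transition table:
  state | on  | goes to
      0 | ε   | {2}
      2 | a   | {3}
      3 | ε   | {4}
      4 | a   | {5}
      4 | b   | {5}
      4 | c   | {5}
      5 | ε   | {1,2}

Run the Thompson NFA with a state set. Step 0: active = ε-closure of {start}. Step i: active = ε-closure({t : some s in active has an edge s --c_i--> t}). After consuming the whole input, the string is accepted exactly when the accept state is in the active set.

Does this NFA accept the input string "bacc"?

Answer: REJECT

Derivation:
S₀ = ε-closure({0}) = {0,2}
'b' @ 1: {}  — no active states
rest 'acc' ignored (set empty)
end set {} — state 1 not in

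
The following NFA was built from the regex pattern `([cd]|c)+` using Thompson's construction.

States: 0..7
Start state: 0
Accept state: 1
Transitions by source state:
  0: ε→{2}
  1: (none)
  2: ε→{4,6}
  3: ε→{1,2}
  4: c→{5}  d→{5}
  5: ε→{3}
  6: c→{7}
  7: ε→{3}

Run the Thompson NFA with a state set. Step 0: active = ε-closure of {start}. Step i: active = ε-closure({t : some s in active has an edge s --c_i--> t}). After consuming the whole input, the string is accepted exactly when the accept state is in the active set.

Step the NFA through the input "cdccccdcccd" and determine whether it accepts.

S₀ = ε-closure({0}) = {0,2,4,6}
'c' @ 1: {1,2,3,4,5,6,7}  [accepting]
'd' @ 2: {1,2,3,4,5,6}  [accepting]
'c' @ 3: {1,2,3,4,5,6,7}  [accepting]
'c' @ 4: {1,2,3,4,5,6,7}  [accepting]
'c' @ 5: {1,2,3,4,5,6,7}  [accepting]
'c' @ 6: {1,2,3,4,5,6,7}  [accepting]
'd' @ 7: {1,2,3,4,5,6}  [accepting]
'c' @ 8: {1,2,3,4,5,6,7}  [accepting]
'c' @ 9: {1,2,3,4,5,6,7}  [accepting]
'c' @ 10: {1,2,3,4,5,6,7}  [accepting]
'd' @ 11: {1,2,3,4,5,6}  [accepting]
after full input: {1,2,3,4,5,6}  (accept=1 in)

Answer: ACCEPT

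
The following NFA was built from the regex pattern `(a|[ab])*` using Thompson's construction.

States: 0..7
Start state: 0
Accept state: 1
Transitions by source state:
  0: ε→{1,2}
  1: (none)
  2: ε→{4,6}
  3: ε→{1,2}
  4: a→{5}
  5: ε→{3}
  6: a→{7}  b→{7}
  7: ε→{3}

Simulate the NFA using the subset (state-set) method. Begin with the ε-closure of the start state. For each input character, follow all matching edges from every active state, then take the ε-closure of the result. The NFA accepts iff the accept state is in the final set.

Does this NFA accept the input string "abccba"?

Answer: REJECT

Derivation:
start: ε-closure({0}) = {0,1,2,4,6}
'a' @ 1: {1,2,3,4,5,6,7}  (accept∈set)
'b' @ 2: {1,2,3,4,6,7}  (accept∈set)
'c' @ 3: {}  — no active states
rest 'cba' ignored (set empty)
after full input: {}  (accept=1 not in)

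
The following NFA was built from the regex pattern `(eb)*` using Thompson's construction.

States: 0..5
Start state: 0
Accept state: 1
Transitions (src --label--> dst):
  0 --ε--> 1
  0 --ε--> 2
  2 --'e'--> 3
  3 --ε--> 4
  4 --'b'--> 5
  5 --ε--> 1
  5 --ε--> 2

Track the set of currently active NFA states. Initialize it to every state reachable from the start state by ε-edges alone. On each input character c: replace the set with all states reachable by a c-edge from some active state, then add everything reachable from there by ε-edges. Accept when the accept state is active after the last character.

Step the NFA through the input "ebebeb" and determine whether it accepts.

start: ε-closure({0}) = {0,1,2}
'e' @ 1: {3,4}
'b' @ 2: {1,2,5}  ✓accept
'e' @ 3: {3,4}
'b' @ 4: {1,2,5}  ✓accept
'e' @ 5: {3,4}
'b' @ 6: {1,2,5}  ✓accept
end set {1,2,5} — state 1 in

Answer: ACCEPT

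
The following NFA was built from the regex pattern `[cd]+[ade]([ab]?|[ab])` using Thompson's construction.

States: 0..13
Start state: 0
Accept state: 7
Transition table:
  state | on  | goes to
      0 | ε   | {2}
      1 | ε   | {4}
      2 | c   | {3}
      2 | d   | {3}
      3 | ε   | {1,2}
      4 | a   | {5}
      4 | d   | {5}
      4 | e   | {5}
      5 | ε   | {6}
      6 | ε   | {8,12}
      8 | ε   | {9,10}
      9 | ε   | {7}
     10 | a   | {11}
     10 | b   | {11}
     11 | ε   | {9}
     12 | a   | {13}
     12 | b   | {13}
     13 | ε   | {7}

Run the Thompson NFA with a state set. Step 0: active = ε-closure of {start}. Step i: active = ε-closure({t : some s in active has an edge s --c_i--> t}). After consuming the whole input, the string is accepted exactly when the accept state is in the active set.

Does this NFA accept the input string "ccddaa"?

Answer: ACCEPT

Trace:
S₀ = ε-closure({0}) = {0,2}
'c' @ 1: {1,2,3,4}
'c' @ 2: {1,2,3,4}
'd' @ 3: {1,2,3,4,5,6,7,8,9,10,12}  ✓accept
'd' @ 4: {1,2,3,4,5,6,7,8,9,10,12}  ✓accept
'a' @ 5: {5,6,7,8,9,10,11,12,13}  ✓accept
'a' @ 6: {7,9,11,13}  ✓accept
end set {7,9,11,13} — state 7 in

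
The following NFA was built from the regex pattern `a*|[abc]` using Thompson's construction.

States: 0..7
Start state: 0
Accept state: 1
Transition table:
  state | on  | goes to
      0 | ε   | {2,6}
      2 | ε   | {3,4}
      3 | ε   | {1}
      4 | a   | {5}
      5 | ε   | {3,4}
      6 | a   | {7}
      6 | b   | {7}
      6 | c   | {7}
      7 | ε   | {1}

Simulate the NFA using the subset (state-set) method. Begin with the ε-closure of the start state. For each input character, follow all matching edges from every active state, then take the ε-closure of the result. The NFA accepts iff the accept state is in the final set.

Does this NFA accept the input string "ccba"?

Answer: REJECT

Steps:
S₀ = ε-closure({0}) = {0,1,2,3,4,6}
'c' @ 1: {1,7}  [accepting]
'c' @ 2: {}  — dead — no transitions
rest 'ba' ignored (set empty)
after full input: {}  (accept=1 not in)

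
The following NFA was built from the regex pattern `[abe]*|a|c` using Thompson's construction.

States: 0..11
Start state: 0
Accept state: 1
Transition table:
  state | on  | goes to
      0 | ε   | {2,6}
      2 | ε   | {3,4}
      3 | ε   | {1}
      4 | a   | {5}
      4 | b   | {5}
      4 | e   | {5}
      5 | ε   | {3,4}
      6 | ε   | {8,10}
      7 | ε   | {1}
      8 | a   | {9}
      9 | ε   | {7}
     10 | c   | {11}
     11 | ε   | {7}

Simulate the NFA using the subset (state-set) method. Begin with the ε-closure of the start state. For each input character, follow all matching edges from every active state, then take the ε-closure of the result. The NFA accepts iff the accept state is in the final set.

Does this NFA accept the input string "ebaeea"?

Answer: ACCEPT

Trace:
initial (ε-close {0}): {0,1,2,3,4,6,8,10}
'e' @ 1: {1,3,4,5}  ✓accept
'b' @ 2: {1,3,4,5}  ✓accept
'a' @ 3: {1,3,4,5}  ✓accept
'e' @ 4: {1,3,4,5}  ✓accept
'e' @ 5: {1,3,4,5}  ✓accept
'a' @ 6: {1,3,4,5}  ✓accept
after full input: {1,3,4,5}  (accept=1 in)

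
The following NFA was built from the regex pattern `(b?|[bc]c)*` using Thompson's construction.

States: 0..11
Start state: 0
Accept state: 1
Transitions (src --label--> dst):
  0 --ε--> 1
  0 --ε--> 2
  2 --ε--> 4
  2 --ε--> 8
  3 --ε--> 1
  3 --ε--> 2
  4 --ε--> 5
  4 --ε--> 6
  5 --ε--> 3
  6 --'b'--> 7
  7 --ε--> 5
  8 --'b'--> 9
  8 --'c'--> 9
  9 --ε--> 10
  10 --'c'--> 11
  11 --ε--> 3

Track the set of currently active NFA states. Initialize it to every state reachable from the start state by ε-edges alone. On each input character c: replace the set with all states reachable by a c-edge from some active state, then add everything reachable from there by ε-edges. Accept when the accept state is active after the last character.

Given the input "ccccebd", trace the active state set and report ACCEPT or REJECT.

start: ε-closure({0}) = {0,1,2,3,4,5,6,8}
'c' @ 1: {9,10}
'c' @ 2: {1,2,3,4,5,6,8,11}  ✓accept
'c' @ 3: {9,10}
'c' @ 4: {1,2,3,4,5,6,8,11}  ✓accept
'e' @ 5: {}  — no active states
rest 'bd' ignored (set empty)
after full input: {}  (accept=1 not in)

Answer: REJECT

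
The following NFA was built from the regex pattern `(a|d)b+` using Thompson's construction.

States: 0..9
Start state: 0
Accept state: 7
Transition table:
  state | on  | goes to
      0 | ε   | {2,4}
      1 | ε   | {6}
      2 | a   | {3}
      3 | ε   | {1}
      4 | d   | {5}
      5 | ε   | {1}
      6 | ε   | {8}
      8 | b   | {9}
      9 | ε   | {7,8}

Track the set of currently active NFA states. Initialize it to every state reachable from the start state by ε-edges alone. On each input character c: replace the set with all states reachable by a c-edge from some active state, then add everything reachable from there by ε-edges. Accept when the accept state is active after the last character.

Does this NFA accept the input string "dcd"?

S₀ = ε-closure({0}) = {0,2,4}
'd' @ 1: {1,5,6,8}
'c' @ 2: {}  — state set empty
rest 'd' ignored (set empty)
final: {}; accept 7 not in set

Answer: REJECT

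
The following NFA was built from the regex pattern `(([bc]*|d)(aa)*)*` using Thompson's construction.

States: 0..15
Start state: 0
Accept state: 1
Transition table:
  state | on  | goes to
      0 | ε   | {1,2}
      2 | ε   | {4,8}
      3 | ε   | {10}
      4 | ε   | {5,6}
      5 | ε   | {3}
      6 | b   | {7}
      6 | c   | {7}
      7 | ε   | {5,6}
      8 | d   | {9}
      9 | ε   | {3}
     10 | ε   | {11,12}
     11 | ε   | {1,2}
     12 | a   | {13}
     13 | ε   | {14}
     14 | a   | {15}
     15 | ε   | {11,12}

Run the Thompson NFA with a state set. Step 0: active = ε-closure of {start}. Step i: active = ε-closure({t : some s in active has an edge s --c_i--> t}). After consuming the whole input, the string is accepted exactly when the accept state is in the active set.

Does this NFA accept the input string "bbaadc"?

Answer: ACCEPT

Steps:
initial (ε-close {0}): {0,1,2,3,4,5,6,8,10,11,12}
'b' @ 1: {1,2,3,4,5,6,7,8,10,11,12}  ✓accept
'b' @ 2: {1,2,3,4,5,6,7,8,10,11,12}  ✓accept
'a' @ 3: {13,14}
'a' @ 4: {1,2,3,4,5,6,8,10,11,12,15}  ✓accept
'd' @ 5: {1,2,3,4,5,6,8,9,10,11,12}  ✓accept
'c' @ 6: {1,2,3,4,5,6,7,8,10,11,12}  ✓accept
after full input: {1,2,3,4,5,6,7,8,10,11,12}  (accept=1 in)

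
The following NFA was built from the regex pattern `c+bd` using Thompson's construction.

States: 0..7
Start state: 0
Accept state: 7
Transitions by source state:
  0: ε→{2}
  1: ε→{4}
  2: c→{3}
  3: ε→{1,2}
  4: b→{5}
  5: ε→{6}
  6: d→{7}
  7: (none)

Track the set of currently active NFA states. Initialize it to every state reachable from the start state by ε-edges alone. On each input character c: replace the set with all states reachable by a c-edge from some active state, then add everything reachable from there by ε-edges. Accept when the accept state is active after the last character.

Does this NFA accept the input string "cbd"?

Answer: ACCEPT

Steps:
S₀ = ε-closure({0}) = {0,2}
'c' @ 1: {1,2,3,4}
'b' @ 2: {5,6}
'd' @ 3: {7}  (accept∈set)
final: {7}; accept 7 in set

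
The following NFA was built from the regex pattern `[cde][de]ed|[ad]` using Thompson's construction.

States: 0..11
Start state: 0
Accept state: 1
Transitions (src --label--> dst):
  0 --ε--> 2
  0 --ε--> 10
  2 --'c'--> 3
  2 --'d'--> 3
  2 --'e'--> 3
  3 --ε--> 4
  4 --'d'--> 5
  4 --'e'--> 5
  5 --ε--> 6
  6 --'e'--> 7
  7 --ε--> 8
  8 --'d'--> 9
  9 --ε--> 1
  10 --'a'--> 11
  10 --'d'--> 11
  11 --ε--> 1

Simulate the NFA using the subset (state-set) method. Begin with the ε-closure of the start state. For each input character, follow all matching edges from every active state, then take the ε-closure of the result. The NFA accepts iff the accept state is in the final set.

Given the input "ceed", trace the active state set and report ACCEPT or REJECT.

Answer: ACCEPT

Trace:
initial (ε-close {0}): {0,2,10}
'c' @ 1: {3,4}
'e' @ 2: {5,6}
'e' @ 3: {7,8}
'd' @ 4: {1,9}  [accepting]
end set {1,9} — state 1 in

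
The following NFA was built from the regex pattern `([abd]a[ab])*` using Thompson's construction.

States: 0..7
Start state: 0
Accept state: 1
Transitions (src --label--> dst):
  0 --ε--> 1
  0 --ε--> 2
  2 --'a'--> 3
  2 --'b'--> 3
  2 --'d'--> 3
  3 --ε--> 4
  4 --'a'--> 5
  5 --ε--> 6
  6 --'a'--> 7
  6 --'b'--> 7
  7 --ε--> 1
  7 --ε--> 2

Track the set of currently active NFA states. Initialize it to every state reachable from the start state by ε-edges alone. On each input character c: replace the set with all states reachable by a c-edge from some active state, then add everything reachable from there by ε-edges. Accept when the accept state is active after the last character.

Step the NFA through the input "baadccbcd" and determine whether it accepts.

Answer: REJECT

Steps:
initial (ε-close {0}): {0,1,2}
'b' @ 1: {3,4}
'a' @ 2: {5,6}
'a' @ 3: {1,2,7}  ✓accept
'd' @ 4: {3,4}
'c' @ 5: {}  — state set empty
rest 'cbcd' ignored (set empty)
end set {} — state 1 not in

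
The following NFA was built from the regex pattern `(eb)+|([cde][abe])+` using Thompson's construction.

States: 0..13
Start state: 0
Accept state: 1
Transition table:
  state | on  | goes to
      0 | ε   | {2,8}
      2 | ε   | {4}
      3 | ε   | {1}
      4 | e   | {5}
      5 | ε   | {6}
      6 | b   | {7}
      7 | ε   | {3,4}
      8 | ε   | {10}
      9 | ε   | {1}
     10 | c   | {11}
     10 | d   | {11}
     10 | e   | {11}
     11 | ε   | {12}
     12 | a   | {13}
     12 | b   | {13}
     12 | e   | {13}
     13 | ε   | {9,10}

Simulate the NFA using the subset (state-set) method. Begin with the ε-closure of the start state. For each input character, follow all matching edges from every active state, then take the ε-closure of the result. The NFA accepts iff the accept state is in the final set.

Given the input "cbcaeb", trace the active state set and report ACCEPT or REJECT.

initial (ε-close {0}): {0,2,4,8,10}
'c' @ 1: {11,12}
'b' @ 2: {1,9,10,13}  ✓accept
'c' @ 3: {11,12}
'a' @ 4: {1,9,10,13}  ✓accept
'e' @ 5: {11,12}
'b' @ 6: {1,9,10,13}  ✓accept
final: {1,9,10,13}; accept 1 in set

Answer: ACCEPT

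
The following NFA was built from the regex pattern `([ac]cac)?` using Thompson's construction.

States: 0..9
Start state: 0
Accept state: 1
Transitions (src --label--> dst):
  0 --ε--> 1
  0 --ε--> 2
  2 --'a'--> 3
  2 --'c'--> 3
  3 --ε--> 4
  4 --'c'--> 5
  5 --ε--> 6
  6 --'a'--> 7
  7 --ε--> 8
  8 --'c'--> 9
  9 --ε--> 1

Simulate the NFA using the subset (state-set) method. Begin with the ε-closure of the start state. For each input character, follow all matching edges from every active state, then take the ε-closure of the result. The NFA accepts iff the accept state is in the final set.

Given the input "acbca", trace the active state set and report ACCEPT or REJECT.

Answer: REJECT

Steps:
initial (ε-close {0}): {0,1,2}
'a' @ 1: {3,4}
'c' @ 2: {5,6}
'b' @ 3: {}  — dead — no transitions
rest 'ca' ignored (set empty)
final: {}; accept 1 not in set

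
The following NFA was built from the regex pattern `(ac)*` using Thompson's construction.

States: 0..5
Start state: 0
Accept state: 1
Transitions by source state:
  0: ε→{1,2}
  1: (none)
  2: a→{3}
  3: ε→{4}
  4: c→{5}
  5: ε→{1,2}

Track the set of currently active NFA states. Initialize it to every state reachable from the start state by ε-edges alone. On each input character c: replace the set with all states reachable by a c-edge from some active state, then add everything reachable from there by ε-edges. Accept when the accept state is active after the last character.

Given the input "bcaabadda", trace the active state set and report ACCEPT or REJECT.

Answer: REJECT

Derivation:
S₀ = ε-closure({0}) = {0,1,2}
'b' @ 1: {}  — no active states
rest 'caabadda' ignored (set empty)
after full input: {}  (accept=1 not in)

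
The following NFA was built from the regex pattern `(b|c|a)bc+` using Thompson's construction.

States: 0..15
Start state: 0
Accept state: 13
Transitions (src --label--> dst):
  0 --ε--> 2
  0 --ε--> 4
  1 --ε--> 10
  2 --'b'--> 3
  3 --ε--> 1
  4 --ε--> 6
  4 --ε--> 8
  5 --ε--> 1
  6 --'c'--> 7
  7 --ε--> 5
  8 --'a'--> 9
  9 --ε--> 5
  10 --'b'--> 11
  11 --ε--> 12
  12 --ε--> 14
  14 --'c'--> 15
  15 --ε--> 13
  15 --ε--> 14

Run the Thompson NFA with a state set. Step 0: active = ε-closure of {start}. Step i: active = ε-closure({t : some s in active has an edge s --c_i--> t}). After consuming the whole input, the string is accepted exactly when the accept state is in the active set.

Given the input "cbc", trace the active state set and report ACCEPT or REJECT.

start: ε-closure({0}) = {0,2,4,6,8}
'c' @ 1: {1,5,7,10}
'b' @ 2: {11,12,14}
'c' @ 3: {13,14,15}  ✓accept
end set {13,14,15} — state 13 in

Answer: ACCEPT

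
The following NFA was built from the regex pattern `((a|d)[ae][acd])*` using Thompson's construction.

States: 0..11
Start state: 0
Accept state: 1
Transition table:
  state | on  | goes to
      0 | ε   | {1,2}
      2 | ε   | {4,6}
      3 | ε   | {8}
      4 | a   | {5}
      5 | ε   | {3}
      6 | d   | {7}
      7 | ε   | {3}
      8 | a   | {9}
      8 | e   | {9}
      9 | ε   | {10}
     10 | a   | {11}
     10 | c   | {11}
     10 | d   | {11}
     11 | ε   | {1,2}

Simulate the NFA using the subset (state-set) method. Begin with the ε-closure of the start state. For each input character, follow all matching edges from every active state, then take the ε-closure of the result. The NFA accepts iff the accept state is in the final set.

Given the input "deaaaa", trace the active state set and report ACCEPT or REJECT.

start: ε-closure({0}) = {0,1,2,4,6}
'd' @ 1: {3,7,8}
'e' @ 2: {9,10}
'a' @ 3: {1,2,4,6,11}  [accepting]
'a' @ 4: {3,5,8}
'a' @ 5: {9,10}
'a' @ 6: {1,2,4,6,11}  [accepting]
after full input: {1,2,4,6,11}  (accept=1 in)

Answer: ACCEPT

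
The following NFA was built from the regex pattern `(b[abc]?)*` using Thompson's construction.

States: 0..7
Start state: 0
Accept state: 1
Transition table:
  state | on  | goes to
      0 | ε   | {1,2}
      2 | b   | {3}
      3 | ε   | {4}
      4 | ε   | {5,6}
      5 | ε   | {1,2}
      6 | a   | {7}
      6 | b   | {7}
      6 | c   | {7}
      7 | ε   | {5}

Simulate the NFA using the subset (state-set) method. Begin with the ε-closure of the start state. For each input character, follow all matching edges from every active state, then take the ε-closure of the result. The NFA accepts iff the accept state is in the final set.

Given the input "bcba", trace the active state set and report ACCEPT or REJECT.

S₀ = ε-closure({0}) = {0,1,2}
'b' @ 1: {1,2,3,4,5,6}  ✓accept
'c' @ 2: {1,2,5,7}  ✓accept
'b' @ 3: {1,2,3,4,5,6}  ✓accept
'a' @ 4: {1,2,5,7}  ✓accept
after full input: {1,2,5,7}  (accept=1 in)

Answer: ACCEPT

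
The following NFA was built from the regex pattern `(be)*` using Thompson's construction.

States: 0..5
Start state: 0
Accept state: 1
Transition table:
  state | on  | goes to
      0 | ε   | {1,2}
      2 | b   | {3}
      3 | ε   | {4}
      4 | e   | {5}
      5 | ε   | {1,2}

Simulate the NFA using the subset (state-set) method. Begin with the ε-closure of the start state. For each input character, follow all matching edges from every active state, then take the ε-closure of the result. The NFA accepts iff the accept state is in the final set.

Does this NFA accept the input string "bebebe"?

Answer: ACCEPT

Steps:
start: ε-closure({0}) = {0,1,2}
'b' @ 1: {3,4}
'e' @ 2: {1,2,5}  (accept∈set)
'b' @ 3: {3,4}
'e' @ 4: {1,2,5}  (accept∈set)
'b' @ 5: {3,4}
'e' @ 6: {1,2,5}  (accept∈set)
after full input: {1,2,5}  (accept=1 in)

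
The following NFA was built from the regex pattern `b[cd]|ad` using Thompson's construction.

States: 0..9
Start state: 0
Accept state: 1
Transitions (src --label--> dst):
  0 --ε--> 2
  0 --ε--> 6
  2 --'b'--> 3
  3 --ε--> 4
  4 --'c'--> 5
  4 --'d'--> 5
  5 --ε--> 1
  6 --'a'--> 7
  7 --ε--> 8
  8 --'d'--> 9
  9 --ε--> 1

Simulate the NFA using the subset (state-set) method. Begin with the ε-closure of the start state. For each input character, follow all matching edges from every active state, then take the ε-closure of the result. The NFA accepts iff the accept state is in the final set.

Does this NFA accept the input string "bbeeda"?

initial (ε-close {0}): {0,2,6}
'b' @ 1: {3,4}
'b' @ 2: {}  — state set empty
rest 'eeda' ignored (set empty)
final: {}; accept 1 not in set

Answer: REJECT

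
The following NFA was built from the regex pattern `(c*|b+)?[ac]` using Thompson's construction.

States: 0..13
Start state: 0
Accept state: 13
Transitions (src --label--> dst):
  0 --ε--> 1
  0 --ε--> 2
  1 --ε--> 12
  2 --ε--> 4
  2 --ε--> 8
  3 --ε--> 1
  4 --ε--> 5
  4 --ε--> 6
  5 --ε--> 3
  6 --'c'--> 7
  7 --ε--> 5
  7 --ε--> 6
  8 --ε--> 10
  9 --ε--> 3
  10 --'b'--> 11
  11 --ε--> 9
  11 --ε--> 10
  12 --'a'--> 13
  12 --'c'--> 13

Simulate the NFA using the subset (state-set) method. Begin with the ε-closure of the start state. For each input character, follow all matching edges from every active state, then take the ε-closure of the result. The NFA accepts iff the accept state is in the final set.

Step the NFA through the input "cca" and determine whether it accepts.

Answer: ACCEPT

Steps:
start: ε-closure({0}) = {0,1,2,3,4,5,6,8,10,12}
'c' @ 1: {1,3,5,6,7,12,13}  [accepting]
'c' @ 2: {1,3,5,6,7,12,13}  [accepting]
'a' @ 3: {13}  [accepting]
after full input: {13}  (accept=13 in)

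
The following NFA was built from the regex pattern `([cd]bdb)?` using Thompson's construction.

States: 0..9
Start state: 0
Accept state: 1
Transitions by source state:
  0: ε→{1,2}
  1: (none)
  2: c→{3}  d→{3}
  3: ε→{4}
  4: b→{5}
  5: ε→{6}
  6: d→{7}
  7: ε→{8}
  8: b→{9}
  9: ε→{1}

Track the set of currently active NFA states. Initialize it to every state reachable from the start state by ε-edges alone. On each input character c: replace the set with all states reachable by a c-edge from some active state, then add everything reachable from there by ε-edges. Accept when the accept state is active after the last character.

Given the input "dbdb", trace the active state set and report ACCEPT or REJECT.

S₀ = ε-closure({0}) = {0,1,2}
'd' @ 1: {3,4}
'b' @ 2: {5,6}
'd' @ 3: {7,8}
'b' @ 4: {1,9}  [accepting]
after full input: {1,9}  (accept=1 in)

Answer: ACCEPT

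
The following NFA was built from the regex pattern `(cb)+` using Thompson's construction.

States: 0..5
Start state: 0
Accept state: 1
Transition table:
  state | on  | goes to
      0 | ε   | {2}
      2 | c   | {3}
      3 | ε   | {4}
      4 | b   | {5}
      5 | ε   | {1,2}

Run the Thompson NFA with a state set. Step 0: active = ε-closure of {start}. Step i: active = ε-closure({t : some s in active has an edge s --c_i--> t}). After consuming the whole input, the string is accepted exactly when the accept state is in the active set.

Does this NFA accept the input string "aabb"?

initial (ε-close {0}): {0,2}
'a' @ 1: {}  — no active states
rest 'abb' ignored (set empty)
after full input: {}  (accept=1 not in)

Answer: REJECT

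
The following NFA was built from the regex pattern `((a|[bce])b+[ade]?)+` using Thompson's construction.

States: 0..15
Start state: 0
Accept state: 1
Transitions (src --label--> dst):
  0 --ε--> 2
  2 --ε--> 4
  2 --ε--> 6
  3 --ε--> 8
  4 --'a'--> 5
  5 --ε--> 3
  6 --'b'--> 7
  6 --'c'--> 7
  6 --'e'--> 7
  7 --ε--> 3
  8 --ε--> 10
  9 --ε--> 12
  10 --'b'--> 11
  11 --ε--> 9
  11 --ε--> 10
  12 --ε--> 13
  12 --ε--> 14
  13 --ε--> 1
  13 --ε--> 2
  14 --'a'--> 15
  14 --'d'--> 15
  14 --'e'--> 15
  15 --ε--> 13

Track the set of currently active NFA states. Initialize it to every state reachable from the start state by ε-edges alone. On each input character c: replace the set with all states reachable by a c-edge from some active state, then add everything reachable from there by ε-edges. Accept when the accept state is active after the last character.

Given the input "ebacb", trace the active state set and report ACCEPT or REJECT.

Answer: ACCEPT

Trace:
start: ε-closure({0}) = {0,2,4,6}
'e' @ 1: {3,7,8,10}
'b' @ 2: {1,2,4,6,9,10,11,12,13,14}  [accepting]
'a' @ 3: {1,2,3,4,5,6,8,10,13,15}  [accepting]
'c' @ 4: {3,7,8,10}
'b' @ 5: {1,2,4,6,9,10,11,12,13,14}  [accepting]
after full input: {1,2,4,6,9,10,11,12,13,14}  (accept=1 in)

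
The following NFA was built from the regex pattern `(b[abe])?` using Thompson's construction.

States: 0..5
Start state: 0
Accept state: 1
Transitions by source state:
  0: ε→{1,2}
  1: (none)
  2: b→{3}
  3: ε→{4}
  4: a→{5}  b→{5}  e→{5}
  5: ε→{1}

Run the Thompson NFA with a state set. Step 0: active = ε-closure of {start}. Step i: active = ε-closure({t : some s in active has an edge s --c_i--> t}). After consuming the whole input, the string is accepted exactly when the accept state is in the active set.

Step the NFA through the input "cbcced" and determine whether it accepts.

Answer: REJECT

Steps:
S₀ = ε-closure({0}) = {0,1,2}
'c' @ 1: {}  — no active states
rest 'bcced' ignored (set empty)
after full input: {}  (accept=1 not in)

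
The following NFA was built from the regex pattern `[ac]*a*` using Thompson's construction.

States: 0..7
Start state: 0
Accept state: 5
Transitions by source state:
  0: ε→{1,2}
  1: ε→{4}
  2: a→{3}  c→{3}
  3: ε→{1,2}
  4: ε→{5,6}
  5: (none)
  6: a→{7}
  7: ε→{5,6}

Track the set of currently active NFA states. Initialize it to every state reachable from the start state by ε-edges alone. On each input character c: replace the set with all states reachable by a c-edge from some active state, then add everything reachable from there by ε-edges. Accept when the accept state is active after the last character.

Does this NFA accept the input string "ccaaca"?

Answer: ACCEPT

Steps:
S₀ = ε-closure({0}) = {0,1,2,4,5,6}
'c' @ 1: {1,2,3,4,5,6}  (accept∈set)
'c' @ 2: {1,2,3,4,5,6}  (accept∈set)
'a' @ 3: {1,2,3,4,5,6,7}  (accept∈set)
'a' @ 4: {1,2,3,4,5,6,7}  (accept∈set)
'c' @ 5: {1,2,3,4,5,6}  (accept∈set)
'a' @ 6: {1,2,3,4,5,6,7}  (accept∈set)
end set {1,2,3,4,5,6,7} — state 5 in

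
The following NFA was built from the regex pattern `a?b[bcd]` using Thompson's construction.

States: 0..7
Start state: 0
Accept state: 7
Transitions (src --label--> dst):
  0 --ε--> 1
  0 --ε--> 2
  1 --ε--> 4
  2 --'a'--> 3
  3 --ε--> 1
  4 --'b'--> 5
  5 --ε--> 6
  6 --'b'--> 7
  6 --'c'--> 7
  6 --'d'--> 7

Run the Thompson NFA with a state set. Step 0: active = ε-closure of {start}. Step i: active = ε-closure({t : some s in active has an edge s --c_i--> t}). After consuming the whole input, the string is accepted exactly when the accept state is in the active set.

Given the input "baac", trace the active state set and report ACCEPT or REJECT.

start: ε-closure({0}) = {0,1,2,4}
'b' @ 1: {5,6}
'a' @ 2: {}  — state set empty
rest 'ac' ignored (set empty)
after full input: {}  (accept=7 not in)

Answer: REJECT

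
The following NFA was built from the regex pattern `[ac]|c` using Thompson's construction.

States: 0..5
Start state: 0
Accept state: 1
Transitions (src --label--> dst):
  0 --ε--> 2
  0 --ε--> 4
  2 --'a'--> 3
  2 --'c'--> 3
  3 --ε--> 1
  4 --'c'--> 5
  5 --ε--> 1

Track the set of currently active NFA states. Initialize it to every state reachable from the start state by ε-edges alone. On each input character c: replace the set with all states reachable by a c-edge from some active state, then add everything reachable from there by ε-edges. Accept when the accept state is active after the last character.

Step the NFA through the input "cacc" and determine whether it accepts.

Answer: REJECT

Trace:
start: ε-closure({0}) = {0,2,4}
'c' @ 1: {1,3,5}  [accepting]
'a' @ 2: {}  — state set empty
rest 'cc' ignored (set empty)
final: {}; accept 1 not in set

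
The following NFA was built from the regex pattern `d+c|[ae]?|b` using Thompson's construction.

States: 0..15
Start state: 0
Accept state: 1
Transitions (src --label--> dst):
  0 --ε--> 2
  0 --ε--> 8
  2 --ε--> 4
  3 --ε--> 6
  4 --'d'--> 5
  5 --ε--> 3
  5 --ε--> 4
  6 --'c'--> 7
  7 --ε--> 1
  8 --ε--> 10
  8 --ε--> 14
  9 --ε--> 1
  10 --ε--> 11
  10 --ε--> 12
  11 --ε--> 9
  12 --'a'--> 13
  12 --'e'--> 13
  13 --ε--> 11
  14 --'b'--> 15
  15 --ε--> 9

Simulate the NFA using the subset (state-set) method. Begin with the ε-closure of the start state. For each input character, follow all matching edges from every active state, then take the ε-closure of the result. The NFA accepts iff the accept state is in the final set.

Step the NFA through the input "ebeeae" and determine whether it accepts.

start: ε-closure({0}) = {0,1,2,4,8,9,10,11,12,14}
'e' @ 1: {1,9,11,13}  ✓accept
'b' @ 2: {}  — no active states
rest 'eeae' ignored (set empty)
end set {} — state 1 not in

Answer: REJECT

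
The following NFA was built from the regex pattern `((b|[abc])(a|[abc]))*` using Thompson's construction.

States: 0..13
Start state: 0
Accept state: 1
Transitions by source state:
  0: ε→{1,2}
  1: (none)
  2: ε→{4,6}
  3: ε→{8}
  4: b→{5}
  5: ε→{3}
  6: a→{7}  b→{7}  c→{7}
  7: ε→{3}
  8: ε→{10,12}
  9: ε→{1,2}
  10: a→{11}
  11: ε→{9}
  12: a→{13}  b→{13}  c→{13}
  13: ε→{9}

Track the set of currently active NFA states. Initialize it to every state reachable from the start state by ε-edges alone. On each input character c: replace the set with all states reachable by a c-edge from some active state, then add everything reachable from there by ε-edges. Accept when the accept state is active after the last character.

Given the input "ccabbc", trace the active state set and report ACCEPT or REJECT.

initial (ε-close {0}): {0,1,2,4,6}
'c' @ 1: {3,7,8,10,12}
'c' @ 2: {1,2,4,6,9,13}  [accepting]
'a' @ 3: {3,7,8,10,12}
'b' @ 4: {1,2,4,6,9,13}  [accepting]
'b' @ 5: {3,5,7,8,10,12}
'c' @ 6: {1,2,4,6,9,13}  [accepting]
end set {1,2,4,6,9,13} — state 1 in

Answer: ACCEPT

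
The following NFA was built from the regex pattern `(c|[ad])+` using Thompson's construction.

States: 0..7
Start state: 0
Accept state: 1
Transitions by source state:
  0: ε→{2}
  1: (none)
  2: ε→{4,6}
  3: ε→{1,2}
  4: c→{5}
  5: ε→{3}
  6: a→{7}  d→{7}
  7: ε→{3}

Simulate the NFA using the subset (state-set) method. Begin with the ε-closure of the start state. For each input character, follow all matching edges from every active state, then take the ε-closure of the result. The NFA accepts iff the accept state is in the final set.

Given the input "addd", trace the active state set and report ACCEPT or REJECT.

Answer: ACCEPT

Derivation:
initial (ε-close {0}): {0,2,4,6}
'a' @ 1: {1,2,3,4,6,7}  (accept∈set)
'd' @ 2: {1,2,3,4,6,7}  (accept∈set)
'd' @ 3: {1,2,3,4,6,7}  (accept∈set)
'd' @ 4: {1,2,3,4,6,7}  (accept∈set)
end set {1,2,3,4,6,7} — state 1 in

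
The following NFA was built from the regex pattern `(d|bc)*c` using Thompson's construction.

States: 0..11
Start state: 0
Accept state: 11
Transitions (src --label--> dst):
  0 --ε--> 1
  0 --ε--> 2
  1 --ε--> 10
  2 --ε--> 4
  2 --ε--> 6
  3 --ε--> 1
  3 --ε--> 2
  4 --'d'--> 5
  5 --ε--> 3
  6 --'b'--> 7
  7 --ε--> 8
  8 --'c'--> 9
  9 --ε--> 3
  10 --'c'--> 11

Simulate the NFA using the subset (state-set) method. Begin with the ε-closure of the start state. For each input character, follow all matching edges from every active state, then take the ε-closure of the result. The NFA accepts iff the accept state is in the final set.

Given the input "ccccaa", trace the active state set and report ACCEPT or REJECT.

Answer: REJECT

Trace:
start: ε-closure({0}) = {0,1,2,4,6,10}
'c' @ 1: {11}  ✓accept
'c' @ 2: {}  — dead — no transitions
rest 'ccaa' ignored (set empty)
end set {} — state 11 not in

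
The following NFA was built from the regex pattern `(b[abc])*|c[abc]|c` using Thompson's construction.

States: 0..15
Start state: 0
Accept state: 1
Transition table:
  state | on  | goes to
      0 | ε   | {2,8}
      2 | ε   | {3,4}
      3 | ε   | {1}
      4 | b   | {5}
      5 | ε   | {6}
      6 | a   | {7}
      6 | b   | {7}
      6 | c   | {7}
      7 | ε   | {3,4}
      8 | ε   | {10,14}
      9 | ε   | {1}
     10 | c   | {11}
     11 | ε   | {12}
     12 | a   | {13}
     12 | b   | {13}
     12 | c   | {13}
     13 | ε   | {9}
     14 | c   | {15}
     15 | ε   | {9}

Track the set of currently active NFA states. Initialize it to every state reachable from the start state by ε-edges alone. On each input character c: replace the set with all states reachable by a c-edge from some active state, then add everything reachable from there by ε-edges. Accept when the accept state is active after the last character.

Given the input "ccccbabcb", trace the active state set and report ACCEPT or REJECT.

Answer: REJECT

Derivation:
initial (ε-close {0}): {0,1,2,3,4,8,10,14}
'c' @ 1: {1,9,11,12,15}  (accept∈set)
'c' @ 2: {1,9,13}  (accept∈set)
'c' @ 3: {}  — no active states
rest 'cbabcb' ignored (set empty)
end set {} — state 1 not in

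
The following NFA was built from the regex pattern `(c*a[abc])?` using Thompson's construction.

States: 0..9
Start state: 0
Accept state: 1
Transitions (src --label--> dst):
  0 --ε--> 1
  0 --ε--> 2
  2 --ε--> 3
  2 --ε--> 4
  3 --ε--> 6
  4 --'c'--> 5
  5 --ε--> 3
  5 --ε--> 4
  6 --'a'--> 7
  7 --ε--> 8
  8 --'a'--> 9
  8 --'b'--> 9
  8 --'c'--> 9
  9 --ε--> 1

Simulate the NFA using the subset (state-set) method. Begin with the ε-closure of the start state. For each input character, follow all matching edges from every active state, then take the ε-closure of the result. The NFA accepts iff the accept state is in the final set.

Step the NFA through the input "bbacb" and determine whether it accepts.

S₀ = ε-closure({0}) = {0,1,2,3,4,6}
'b' @ 1: {}  — no active states
rest 'bacb' ignored (set empty)
final: {}; accept 1 not in set

Answer: REJECT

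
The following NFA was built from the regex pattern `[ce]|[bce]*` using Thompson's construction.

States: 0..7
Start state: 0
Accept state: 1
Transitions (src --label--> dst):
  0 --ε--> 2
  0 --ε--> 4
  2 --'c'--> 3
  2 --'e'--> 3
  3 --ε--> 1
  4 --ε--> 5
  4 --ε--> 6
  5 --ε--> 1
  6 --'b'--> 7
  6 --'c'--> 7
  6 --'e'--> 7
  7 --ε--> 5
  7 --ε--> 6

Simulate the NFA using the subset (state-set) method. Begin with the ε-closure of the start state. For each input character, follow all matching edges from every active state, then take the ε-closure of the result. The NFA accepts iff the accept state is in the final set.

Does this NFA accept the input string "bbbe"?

S₀ = ε-closure({0}) = {0,1,2,4,5,6}
'b' @ 1: {1,5,6,7}  [accepting]
'b' @ 2: {1,5,6,7}  [accepting]
'b' @ 3: {1,5,6,7}  [accepting]
'e' @ 4: {1,5,6,7}  [accepting]
after full input: {1,5,6,7}  (accept=1 in)

Answer: ACCEPT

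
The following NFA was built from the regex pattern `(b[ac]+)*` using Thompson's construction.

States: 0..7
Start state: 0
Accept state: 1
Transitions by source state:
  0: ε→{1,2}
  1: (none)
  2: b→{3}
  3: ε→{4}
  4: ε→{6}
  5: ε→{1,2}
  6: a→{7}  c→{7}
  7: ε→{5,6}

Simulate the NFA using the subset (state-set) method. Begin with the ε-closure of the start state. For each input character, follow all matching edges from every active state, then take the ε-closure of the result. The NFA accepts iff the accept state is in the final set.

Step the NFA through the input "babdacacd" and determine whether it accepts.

Answer: REJECT

Derivation:
initial (ε-close {0}): {0,1,2}
'b' @ 1: {3,4,6}
'a' @ 2: {1,2,5,6,7}  ✓accept
'b' @ 3: {3,4,6}
'd' @ 4: {}  — dead — no transitions
rest 'acacd' ignored (set empty)
end set {} — state 1 not in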